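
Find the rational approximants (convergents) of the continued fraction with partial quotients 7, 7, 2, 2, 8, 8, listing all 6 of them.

Using the convergent recurrence p_i = a_i*p_{i-1} + p_{i-2}, q_i = a_i*q_{i-1} + q_{i-2} with p_{-2}=0, p_{-1}=1, q_{-2}=1, q_{-1}=0:
  i=0: a_0=7, p_0 = 7*1 + 0 = 7, q_0 = 7*0 + 1 = 1.
  i=1: a_1=7, p_1 = 7*7 + 1 = 50, q_1 = 7*1 + 0 = 7.
  i=2: a_2=2, p_2 = 2*50 + 7 = 107, q_2 = 2*7 + 1 = 15.
  i=3: a_3=2, p_3 = 2*107 + 50 = 264, q_3 = 2*15 + 7 = 37.
  i=4: a_4=8, p_4 = 8*264 + 107 = 2219, q_4 = 8*37 + 15 = 311.
  i=5: a_5=8, p_5 = 8*2219 + 264 = 18016, q_5 = 8*311 + 37 = 2525.

7/1, 50/7, 107/15, 264/37, 2219/311, 18016/2525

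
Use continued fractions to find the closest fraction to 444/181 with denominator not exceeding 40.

Expand x = 444/181 as a continued fraction with the Euclidean algorithm:
  444 = 2*181 + 82, so a_0 = 2.
  181 = 2*82 + 17, so a_1 = 2.
  82 = 4*17 + 14, so a_2 = 4.
  17 = 1*14 + 3, so a_3 = 1.
  14 = 4*3 + 2, so a_4 = 4.
  3 = 1*2 + 1, so a_5 = 1.
  2 = 2*1 + 0, so a_6 = 2.
so x = [2; 2, 4, 1, 4, 1, 2].
Convergents (p_i = a_i*p_{i-1} + p_{i-2}, q_i = a_i*q_{i-1} + q_{i-2} with p_{-2}=0, p_{-1}=1, q_{-2}=1, q_{-1}=0), until the denominator exceeds 40:
  i=0: a_0=2, p_0 = 2*1 + 0 = 2, q_0 = 2*0 + 1 = 1.
  i=1: a_1=2, p_1 = 2*2 + 1 = 5, q_1 = 2*1 + 0 = 2.
  i=2: a_2=4, p_2 = 4*5 + 2 = 22, q_2 = 4*2 + 1 = 9.
  i=3: a_3=1, p_3 = 1*22 + 5 = 27, q_3 = 1*9 + 2 = 11.
  i=4: a_4=4, p_4 = 4*27 + 22 = 130, q_4 = 4*11 + 9 = 53.
q_4 = 53 > 40, so the last convergent with denominator <= 40 is p_3/q_3 = 27/11.
The closest fraction with denominator <= 40 is either p_3/q_3 or the intermediate fraction (k*p_3 + p_2)/(k*q_3 + q_2) with the largest k >= 1 whose denominator stays <= 40; these approach x as k grows, and every other convergent or intermediate fraction in range is farther away.
Largest k: floor((40 - q_2)/q_3) = floor((40 - 9)/11) = 2.
That gives (2*27 + 22)/(2*11 + 9) = 76/31.
Compare the errors: |x - 27/11| = |444*11 - 27*181|/(181*11) = 3/1991, and |x - 76/31| = |444*31 - 76*181|/(181*31) = 8/5611.
Cross-multiplying, 8*1991 = 15928 < 16833 = 3*5611, so 8/5611 is smaller: the intermediate fraction 76/31 is closer to x than 27/11.

76/31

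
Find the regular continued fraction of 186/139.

Run the Euclidean algorithm on 186 and 139; the successive quotients are the partial quotients a_0, a_1, ... (each step inverts the fractional part left over by the previous one):
  186 = 1*139 + 47, so a_0 = 1.
  139 = 2*47 + 45, so a_1 = 2.
  47 = 1*45 + 2, so a_2 = 1.
  45 = 22*2 + 1, so a_3 = 22.
  2 = 2*1 + 0, so a_4 = 2.
The remainder reaches 0 after 5 divisions, so the expansion has 5 partial quotients, read off in order.

[1; 2, 1, 22, 2]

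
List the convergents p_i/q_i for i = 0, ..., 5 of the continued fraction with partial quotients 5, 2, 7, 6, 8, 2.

Using the convergent recurrence p_i = a_i*p_{i-1} + p_{i-2}, q_i = a_i*q_{i-1} + q_{i-2} with p_{-2}=0, p_{-1}=1, q_{-2}=1, q_{-1}=0:
  i=0: a_0=5, p_0 = 5*1 + 0 = 5, q_0 = 5*0 + 1 = 1.
  i=1: a_1=2, p_1 = 2*5 + 1 = 11, q_1 = 2*1 + 0 = 2.
  i=2: a_2=7, p_2 = 7*11 + 5 = 82, q_2 = 7*2 + 1 = 15.
  i=3: a_3=6, p_3 = 6*82 + 11 = 503, q_3 = 6*15 + 2 = 92.
  i=4: a_4=8, p_4 = 8*503 + 82 = 4106, q_4 = 8*92 + 15 = 751.
  i=5: a_5=2, p_5 = 2*4106 + 503 = 8715, q_5 = 2*751 + 92 = 1594.

5/1, 11/2, 82/15, 503/92, 4106/751, 8715/1594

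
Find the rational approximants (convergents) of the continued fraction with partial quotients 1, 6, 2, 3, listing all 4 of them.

Using the convergent recurrence p_i = a_i*p_{i-1} + p_{i-2}, q_i = a_i*q_{i-1} + q_{i-2} with p_{-2}=0, p_{-1}=1, q_{-2}=1, q_{-1}=0:
  i=0: a_0=1, p_0 = 1*1 + 0 = 1, q_0 = 1*0 + 1 = 1.
  i=1: a_1=6, p_1 = 6*1 + 1 = 7, q_1 = 6*1 + 0 = 6.
  i=2: a_2=2, p_2 = 2*7 + 1 = 15, q_2 = 2*6 + 1 = 13.
  i=3: a_3=3, p_3 = 3*15 + 7 = 52, q_3 = 3*13 + 6 = 45.

1/1, 7/6, 15/13, 52/45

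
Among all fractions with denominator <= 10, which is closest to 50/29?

Expand x = 50/29 as a continued fraction with the Euclidean algorithm:
  50 = 1*29 + 21, so a_0 = 1.
  29 = 1*21 + 8, so a_1 = 1.
  21 = 2*8 + 5, so a_2 = 2.
  8 = 1*5 + 3, so a_3 = 1.
  5 = 1*3 + 2, so a_4 = 1.
  3 = 1*2 + 1, so a_5 = 1.
  2 = 2*1 + 0, so a_6 = 2.
so x = [1; 1, 2, 1, 1, 1, 2].
Convergents (p_i = a_i*p_{i-1} + p_{i-2}, q_i = a_i*q_{i-1} + q_{i-2} with p_{-2}=0, p_{-1}=1, q_{-2}=1, q_{-1}=0), until the denominator exceeds 10:
  i=0: a_0=1, p_0 = 1*1 + 0 = 1, q_0 = 1*0 + 1 = 1.
  i=1: a_1=1, p_1 = 1*1 + 1 = 2, q_1 = 1*1 + 0 = 1.
  i=2: a_2=2, p_2 = 2*2 + 1 = 5, q_2 = 2*1 + 1 = 3.
  i=3: a_3=1, p_3 = 1*5 + 2 = 7, q_3 = 1*3 + 1 = 4.
  i=4: a_4=1, p_4 = 1*7 + 5 = 12, q_4 = 1*4 + 3 = 7.
  i=5: a_5=1, p_5 = 1*12 + 7 = 19, q_5 = 1*7 + 4 = 11.
q_5 = 11 > 10, so the last convergent with denominator <= 10 is p_4/q_4 = 12/7.
The closest fraction with denominator <= 10 is either p_4/q_4 or the intermediate fraction (k*p_4 + p_3)/(k*q_4 + q_3) with the largest k >= 1 whose denominator stays <= 10; these approach x as k grows, and every other convergent or intermediate fraction in range is farther away.
Largest k: floor((10 - q_3)/q_4) = floor((10 - 4)/7) = 0.
Since k = 0, no intermediate fraction beyond p_4/q_4 has denominator <= 10, so the convergent 12/7 is the closest (its error is |50*7 - 12*29|/(29*7) = 2/203).

12/7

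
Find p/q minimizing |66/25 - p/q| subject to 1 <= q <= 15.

37/14

Expand x = 66/25 as a continued fraction with the Euclidean algorithm:
  66 = 2*25 + 16, so a_0 = 2.
  25 = 1*16 + 9, so a_1 = 1.
  16 = 1*9 + 7, so a_2 = 1.
  9 = 1*7 + 2, so a_3 = 1.
  7 = 3*2 + 1, so a_4 = 3.
  2 = 2*1 + 0, so a_5 = 2.
so x = [2; 1, 1, 1, 3, 2].
Convergents (p_i = a_i*p_{i-1} + p_{i-2}, q_i = a_i*q_{i-1} + q_{i-2} with p_{-2}=0, p_{-1}=1, q_{-2}=1, q_{-1}=0), until the denominator exceeds 15:
  i=0: a_0=2, p_0 = 2*1 + 0 = 2, q_0 = 2*0 + 1 = 1.
  i=1: a_1=1, p_1 = 1*2 + 1 = 3, q_1 = 1*1 + 0 = 1.
  i=2: a_2=1, p_2 = 1*3 + 2 = 5, q_2 = 1*1 + 1 = 2.
  i=3: a_3=1, p_3 = 1*5 + 3 = 8, q_3 = 1*2 + 1 = 3.
  i=4: a_4=3, p_4 = 3*8 + 5 = 29, q_4 = 3*3 + 2 = 11.
  i=5: a_5=2, p_5 = 2*29 + 8 = 66, q_5 = 2*11 + 3 = 25.
q_5 = 25 > 15, so the last convergent with denominator <= 15 is p_4/q_4 = 29/11.
The closest fraction with denominator <= 15 is either p_4/q_4 or the intermediate fraction (k*p_4 + p_3)/(k*q_4 + q_3) with the largest k >= 1 whose denominator stays <= 15; these approach x as k grows, and every other convergent or intermediate fraction in range is farther away.
Largest k: floor((15 - q_3)/q_4) = floor((15 - 3)/11) = 1.
That gives (1*29 + 8)/(1*11 + 3) = 37/14.
Compare the errors: |x - 29/11| = |66*11 - 29*25|/(25*11) = 1/275, and |x - 37/14| = |66*14 - 37*25|/(25*14) = 1/350.
Cross-multiplying, 1*275 = 275 < 350 = 1*350, so 1/350 is smaller: the intermediate fraction 37/14 is closer to x than 29/11.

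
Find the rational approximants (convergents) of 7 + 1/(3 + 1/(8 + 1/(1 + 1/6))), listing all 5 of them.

Using the convergent recurrence p_i = a_i*p_{i-1} + p_{i-2}, q_i = a_i*q_{i-1} + q_{i-2} with p_{-2}=0, p_{-1}=1, q_{-2}=1, q_{-1}=0:
  i=0: a_0=7, p_0 = 7*1 + 0 = 7, q_0 = 7*0 + 1 = 1.
  i=1: a_1=3, p_1 = 3*7 + 1 = 22, q_1 = 3*1 + 0 = 3.
  i=2: a_2=8, p_2 = 8*22 + 7 = 183, q_2 = 8*3 + 1 = 25.
  i=3: a_3=1, p_3 = 1*183 + 22 = 205, q_3 = 1*25 + 3 = 28.
  i=4: a_4=6, p_4 = 6*205 + 183 = 1413, q_4 = 6*28 + 25 = 193.

7/1, 22/3, 183/25, 205/28, 1413/193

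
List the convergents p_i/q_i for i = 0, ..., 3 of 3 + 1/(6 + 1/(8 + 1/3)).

Using the convergent recurrence p_i = a_i*p_{i-1} + p_{i-2}, q_i = a_i*q_{i-1} + q_{i-2} with p_{-2}=0, p_{-1}=1, q_{-2}=1, q_{-1}=0:
  i=0: a_0=3, p_0 = 3*1 + 0 = 3, q_0 = 3*0 + 1 = 1.
  i=1: a_1=6, p_1 = 6*3 + 1 = 19, q_1 = 6*1 + 0 = 6.
  i=2: a_2=8, p_2 = 8*19 + 3 = 155, q_2 = 8*6 + 1 = 49.
  i=3: a_3=3, p_3 = 3*155 + 19 = 484, q_3 = 3*49 + 6 = 153.

3/1, 19/6, 155/49, 484/153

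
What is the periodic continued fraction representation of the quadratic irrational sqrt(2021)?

[44; (1, 21, 2, 21, 1, 88)]

Write x_i = (sqrt(2021) + m_i)/d_i with (m_0, d_0) = (0, 1). a_0 = floor(sqrt(2021)) = 44, since 44^2 = 1936 <= 2021 < 2025 = 45^2.
Iterate m_{i+1} = d_i*a_i - m_i, d_{i+1} = (2021 - m_{i+1}^2)/d_i, a_{i+1} = floor((a_0 + m_{i+1})/d_{i+1}):
  m_1 = 1*44 - 0 = 44, d_1 = (2021 - 44^2)/1 = 85/1 = 85, a_1 = floor((44 + 44)/85) = 1.
  m_2 = 85*1 - 44 = 41, d_2 = (2021 - 41^2)/85 = 340/85 = 4, a_2 = floor((44 + 41)/4) = 21.
  m_3 = 4*21 - 41 = 43, d_3 = (2021 - 43^2)/4 = 172/4 = 43, a_3 = floor((44 + 43)/43) = 2.
  m_4 = 43*2 - 43 = 43, d_4 = (2021 - 43^2)/43 = 172/43 = 4, a_4 = floor((44 + 43)/4) = 21.
  m_5 = 4*21 - 43 = 41, d_5 = (2021 - 41^2)/4 = 340/4 = 85, a_5 = floor((44 + 41)/85) = 1.
  m_6 = 85*1 - 41 = 44, d_6 = (2021 - 44^2)/85 = 85/85 = 1, a_6 = floor((44 + 44)/1) = 88.
  m_7 = 1*88 - 44 = 44, d_7 = (2021 - 44^2)/1 = 85/1 = 85: (m_7, d_7) = (m_1, d_1) = (44, 85), so from here the quotients repeat a_1, ..., a_6; the period length is 6.
Hence the expansion of sqrt(2021) is a_0 = 44 followed by the repeating block 1, 21, 2, 21, 1, 88 (period 6).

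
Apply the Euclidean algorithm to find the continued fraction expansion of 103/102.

[1; 102]

Run the Euclidean algorithm on 103 and 102; the successive quotients are the partial quotients a_0, a_1, ... (each step inverts the fractional part left over by the previous one):
  103 = 1*102 + 1, so a_0 = 1.
  102 = 102*1 + 0, so a_1 = 102.
The remainder reaches 0 after 2 divisions, so the expansion has 2 partial quotients, read off in order.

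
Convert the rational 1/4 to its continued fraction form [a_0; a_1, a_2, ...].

[0; 4]

Run the Euclidean algorithm on 1 and 4; the successive quotients are the partial quotients a_0, a_1, ... (each step inverts the fractional part left over by the previous one):
  1 = 0*4 + 1, so a_0 = 0.
  4 = 4*1 + 0, so a_1 = 4.
The remainder reaches 0 after 2 divisions, so the expansion has 2 partial quotients, read off in order.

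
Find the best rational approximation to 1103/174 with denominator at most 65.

Expand x = 1103/174 as a continued fraction with the Euclidean algorithm:
  1103 = 6*174 + 59, so a_0 = 6.
  174 = 2*59 + 56, so a_1 = 2.
  59 = 1*56 + 3, so a_2 = 1.
  56 = 18*3 + 2, so a_3 = 18.
  3 = 1*2 + 1, so a_4 = 1.
  2 = 2*1 + 0, so a_5 = 2.
so x = [6; 2, 1, 18, 1, 2].
Convergents (p_i = a_i*p_{i-1} + p_{i-2}, q_i = a_i*q_{i-1} + q_{i-2} with p_{-2}=0, p_{-1}=1, q_{-2}=1, q_{-1}=0), until the denominator exceeds 65:
  i=0: a_0=6, p_0 = 6*1 + 0 = 6, q_0 = 6*0 + 1 = 1.
  i=1: a_1=2, p_1 = 2*6 + 1 = 13, q_1 = 2*1 + 0 = 2.
  i=2: a_2=1, p_2 = 1*13 + 6 = 19, q_2 = 1*2 + 1 = 3.
  i=3: a_3=18, p_3 = 18*19 + 13 = 355, q_3 = 18*3 + 2 = 56.
  i=4: a_4=1, p_4 = 1*355 + 19 = 374, q_4 = 1*56 + 3 = 59.
  i=5: a_5=2, p_5 = 2*374 + 355 = 1103, q_5 = 2*59 + 56 = 174.
q_5 = 174 > 65, so the last convergent with denominator <= 65 is p_4/q_4 = 374/59.
The closest fraction with denominator <= 65 is either p_4/q_4 or the intermediate fraction (k*p_4 + p_3)/(k*q_4 + q_3) with the largest k >= 1 whose denominator stays <= 65; these approach x as k grows, and every other convergent or intermediate fraction in range is farther away.
Largest k: floor((65 - q_3)/q_4) = floor((65 - 56)/59) = 0.
Since k = 0, no intermediate fraction beyond p_4/q_4 has denominator <= 65, so the convergent 374/59 is the closest (its error is |1103*59 - 374*174|/(174*59) = 1/10266).

374/59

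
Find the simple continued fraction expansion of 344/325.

[1; 17, 9, 2]

Run the Euclidean algorithm on 344 and 325; the successive quotients are the partial quotients a_0, a_1, ... (each step inverts the fractional part left over by the previous one):
  344 = 1*325 + 19, so a_0 = 1.
  325 = 17*19 + 2, so a_1 = 17.
  19 = 9*2 + 1, so a_2 = 9.
  2 = 2*1 + 0, so a_3 = 2.
The remainder reaches 0 after 4 divisions, so the expansion has 4 partial quotients, read off in order.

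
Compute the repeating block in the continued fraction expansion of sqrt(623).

Write x_i = (sqrt(623) + m_i)/d_i with (m_0, d_0) = (0, 1). a_0 = floor(sqrt(623)) = 24, since 24^2 = 576 <= 623 < 625 = 25^2.
Iterate m_{i+1} = d_i*a_i - m_i, d_{i+1} = (623 - m_{i+1}^2)/d_i, a_{i+1} = floor((a_0 + m_{i+1})/d_{i+1}):
  m_1 = 1*24 - 0 = 24, d_1 = (623 - 24^2)/1 = 47/1 = 47, a_1 = floor((24 + 24)/47) = 1.
  m_2 = 47*1 - 24 = 23, d_2 = (623 - 23^2)/47 = 94/47 = 2, a_2 = floor((24 + 23)/2) = 23.
  m_3 = 2*23 - 23 = 23, d_3 = (623 - 23^2)/2 = 94/2 = 47, a_3 = floor((24 + 23)/47) = 1.
  m_4 = 47*1 - 23 = 24, d_4 = (623 - 24^2)/47 = 47/47 = 1, a_4 = floor((24 + 24)/1) = 48.
  m_5 = 1*48 - 24 = 24, d_5 = (623 - 24^2)/1 = 47/1 = 47: (m_5, d_5) = (m_1, d_1) = (24, 47), so from here the quotients repeat a_1, ..., a_4; the period length is 4.
Hence the expansion of sqrt(623) is a_0 = 24 followed by the repeating block 1, 23, 1, 48 (period 4).

[24; (1, 23, 1, 48)]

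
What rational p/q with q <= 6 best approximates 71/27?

13/5

Expand x = 71/27 as a continued fraction with the Euclidean algorithm:
  71 = 2*27 + 17, so a_0 = 2.
  27 = 1*17 + 10, so a_1 = 1.
  17 = 1*10 + 7, so a_2 = 1.
  10 = 1*7 + 3, so a_3 = 1.
  7 = 2*3 + 1, so a_4 = 2.
  3 = 3*1 + 0, so a_5 = 3.
so x = [2; 1, 1, 1, 2, 3].
Convergents (p_i = a_i*p_{i-1} + p_{i-2}, q_i = a_i*q_{i-1} + q_{i-2} with p_{-2}=0, p_{-1}=1, q_{-2}=1, q_{-1}=0), until the denominator exceeds 6:
  i=0: a_0=2, p_0 = 2*1 + 0 = 2, q_0 = 2*0 + 1 = 1.
  i=1: a_1=1, p_1 = 1*2 + 1 = 3, q_1 = 1*1 + 0 = 1.
  i=2: a_2=1, p_2 = 1*3 + 2 = 5, q_2 = 1*1 + 1 = 2.
  i=3: a_3=1, p_3 = 1*5 + 3 = 8, q_3 = 1*2 + 1 = 3.
  i=4: a_4=2, p_4 = 2*8 + 5 = 21, q_4 = 2*3 + 2 = 8.
q_4 = 8 > 6, so the last convergent with denominator <= 6 is p_3/q_3 = 8/3.
The closest fraction with denominator <= 6 is either p_3/q_3 or the intermediate fraction (k*p_3 + p_2)/(k*q_3 + q_2) with the largest k >= 1 whose denominator stays <= 6; these approach x as k grows, and every other convergent or intermediate fraction in range is farther away.
Largest k: floor((6 - q_2)/q_3) = floor((6 - 2)/3) = 1.
That gives (1*8 + 5)/(1*3 + 2) = 13/5.
Compare the errors: |x - 8/3| = |71*3 - 8*27|/(27*3) = 3/81, and |x - 13/5| = |71*5 - 13*27|/(27*5) = 4/135.
Cross-multiplying, 4*81 = 324 < 405 = 3*135, so 4/135 is smaller: the intermediate fraction 13/5 is closer to x than 8/3.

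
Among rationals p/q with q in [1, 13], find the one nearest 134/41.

Expand x = 134/41 as a continued fraction with the Euclidean algorithm:
  134 = 3*41 + 11, so a_0 = 3.
  41 = 3*11 + 8, so a_1 = 3.
  11 = 1*8 + 3, so a_2 = 1.
  8 = 2*3 + 2, so a_3 = 2.
  3 = 1*2 + 1, so a_4 = 1.
  2 = 2*1 + 0, so a_5 = 2.
so x = [3; 3, 1, 2, 1, 2].
Convergents (p_i = a_i*p_{i-1} + p_{i-2}, q_i = a_i*q_{i-1} + q_{i-2} with p_{-2}=0, p_{-1}=1, q_{-2}=1, q_{-1}=0), until the denominator exceeds 13:
  i=0: a_0=3, p_0 = 3*1 + 0 = 3, q_0 = 3*0 + 1 = 1.
  i=1: a_1=3, p_1 = 3*3 + 1 = 10, q_1 = 3*1 + 0 = 3.
  i=2: a_2=1, p_2 = 1*10 + 3 = 13, q_2 = 1*3 + 1 = 4.
  i=3: a_3=2, p_3 = 2*13 + 10 = 36, q_3 = 2*4 + 3 = 11.
  i=4: a_4=1, p_4 = 1*36 + 13 = 49, q_4 = 1*11 + 4 = 15.
q_4 = 15 > 13, so the last convergent with denominator <= 13 is p_3/q_3 = 36/11.
The closest fraction with denominator <= 13 is either p_3/q_3 or the intermediate fraction (k*p_3 + p_2)/(k*q_3 + q_2) with the largest k >= 1 whose denominator stays <= 13; these approach x as k grows, and every other convergent or intermediate fraction in range is farther away.
Largest k: floor((13 - q_2)/q_3) = floor((13 - 4)/11) = 0.
Since k = 0, no intermediate fraction beyond p_3/q_3 has denominator <= 13, so the convergent 36/11 is the closest (its error is |134*11 - 36*41|/(41*11) = 2/451).

36/11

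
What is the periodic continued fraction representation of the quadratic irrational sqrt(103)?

[10; (6, 1, 2, 1, 1, 9, 1, 1, 2, 1, 6, 20)]

Write x_i = (sqrt(103) + m_i)/d_i with (m_0, d_0) = (0, 1). a_0 = floor(sqrt(103)) = 10, since 10^2 = 100 <= 103 < 121 = 11^2.
Iterate m_{i+1} = d_i*a_i - m_i, d_{i+1} = (103 - m_{i+1}^2)/d_i, a_{i+1} = floor((a_0 + m_{i+1})/d_{i+1}):
  m_1 = 1*10 - 0 = 10, d_1 = (103 - 10^2)/1 = 3/1 = 3, a_1 = floor((10 + 10)/3) = 6.
  m_2 = 3*6 - 10 = 8, d_2 = (103 - 8^2)/3 = 39/3 = 13, a_2 = floor((10 + 8)/13) = 1.
  m_3 = 13*1 - 8 = 5, d_3 = (103 - 5^2)/13 = 78/13 = 6, a_3 = floor((10 + 5)/6) = 2.
  m_4 = 6*2 - 5 = 7, d_4 = (103 - 7^2)/6 = 54/6 = 9, a_4 = floor((10 + 7)/9) = 1.
  m_5 = 9*1 - 7 = 2, d_5 = (103 - 2^2)/9 = 99/9 = 11, a_5 = floor((10 + 2)/11) = 1.
  m_6 = 11*1 - 2 = 9, d_6 = (103 - 9^2)/11 = 22/11 = 2, a_6 = floor((10 + 9)/2) = 9.
  m_7 = 2*9 - 9 = 9, d_7 = (103 - 9^2)/2 = 22/2 = 11, a_7 = floor((10 + 9)/11) = 1.
  m_8 = 11*1 - 9 = 2, d_8 = (103 - 2^2)/11 = 99/11 = 9, a_8 = floor((10 + 2)/9) = 1.
  m_9 = 9*1 - 2 = 7, d_9 = (103 - 7^2)/9 = 54/9 = 6, a_9 = floor((10 + 7)/6) = 2.
  m_10 = 6*2 - 7 = 5, d_10 = (103 - 5^2)/6 = 78/6 = 13, a_10 = floor((10 + 5)/13) = 1.
  m_11 = 13*1 - 5 = 8, d_11 = (103 - 8^2)/13 = 39/13 = 3, a_11 = floor((10 + 8)/3) = 6.
  m_12 = 3*6 - 8 = 10, d_12 = (103 - 10^2)/3 = 3/3 = 1, a_12 = floor((10 + 10)/1) = 20.
  m_13 = 1*20 - 10 = 10, d_13 = (103 - 10^2)/1 = 3/1 = 3: (m_13, d_13) = (m_1, d_1) = (10, 3), so from here the quotients repeat a_1, ..., a_12; the period length is 12.
Hence the expansion of sqrt(103) is a_0 = 10 followed by the repeating block 6, 1, 2, 1, 1, 9, 1, 1, 2, 1, 6, 20 (period 12).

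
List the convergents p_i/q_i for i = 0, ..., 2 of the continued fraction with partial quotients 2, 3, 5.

Using the convergent recurrence p_i = a_i*p_{i-1} + p_{i-2}, q_i = a_i*q_{i-1} + q_{i-2} with p_{-2}=0, p_{-1}=1, q_{-2}=1, q_{-1}=0:
  i=0: a_0=2, p_0 = 2*1 + 0 = 2, q_0 = 2*0 + 1 = 1.
  i=1: a_1=3, p_1 = 3*2 + 1 = 7, q_1 = 3*1 + 0 = 3.
  i=2: a_2=5, p_2 = 5*7 + 2 = 37, q_2 = 5*3 + 1 = 16.

2/1, 7/3, 37/16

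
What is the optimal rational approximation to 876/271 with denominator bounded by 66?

139/43

Expand x = 876/271 as a continued fraction with the Euclidean algorithm:
  876 = 3*271 + 63, so a_0 = 3.
  271 = 4*63 + 19, so a_1 = 4.
  63 = 3*19 + 6, so a_2 = 3.
  19 = 3*6 + 1, so a_3 = 3.
  6 = 6*1 + 0, so a_4 = 6.
so x = [3; 4, 3, 3, 6].
Convergents (p_i = a_i*p_{i-1} + p_{i-2}, q_i = a_i*q_{i-1} + q_{i-2} with p_{-2}=0, p_{-1}=1, q_{-2}=1, q_{-1}=0), until the denominator exceeds 66:
  i=0: a_0=3, p_0 = 3*1 + 0 = 3, q_0 = 3*0 + 1 = 1.
  i=1: a_1=4, p_1 = 4*3 + 1 = 13, q_1 = 4*1 + 0 = 4.
  i=2: a_2=3, p_2 = 3*13 + 3 = 42, q_2 = 3*4 + 1 = 13.
  i=3: a_3=3, p_3 = 3*42 + 13 = 139, q_3 = 3*13 + 4 = 43.
  i=4: a_4=6, p_4 = 6*139 + 42 = 876, q_4 = 6*43 + 13 = 271.
q_4 = 271 > 66, so the last convergent with denominator <= 66 is p_3/q_3 = 139/43.
The closest fraction with denominator <= 66 is either p_3/q_3 or the intermediate fraction (k*p_3 + p_2)/(k*q_3 + q_2) with the largest k >= 1 whose denominator stays <= 66; these approach x as k grows, and every other convergent or intermediate fraction in range is farther away.
Largest k: floor((66 - q_2)/q_3) = floor((66 - 13)/43) = 1.
That gives (1*139 + 42)/(1*43 + 13) = 181/56.
Compare the errors: |x - 139/43| = |876*43 - 139*271|/(271*43) = 1/11653, and |x - 181/56| = |876*56 - 181*271|/(271*56) = 5/15176.
Cross-multiplying, 1*15176 = 15176 < 58265 = 5*11653, so 1/11653 is smaller: the convergent 139/43 is closer to x than 181/56.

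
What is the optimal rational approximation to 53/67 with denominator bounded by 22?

15/19

Expand x = 53/67 as a continued fraction with the Euclidean algorithm:
  53 = 0*67 + 53, so a_0 = 0.
  67 = 1*53 + 14, so a_1 = 1.
  53 = 3*14 + 11, so a_2 = 3.
  14 = 1*11 + 3, so a_3 = 1.
  11 = 3*3 + 2, so a_4 = 3.
  3 = 1*2 + 1, so a_5 = 1.
  2 = 2*1 + 0, so a_6 = 2.
so x = [0; 1, 3, 1, 3, 1, 2].
Convergents (p_i = a_i*p_{i-1} + p_{i-2}, q_i = a_i*q_{i-1} + q_{i-2} with p_{-2}=0, p_{-1}=1, q_{-2}=1, q_{-1}=0), until the denominator exceeds 22:
  i=0: a_0=0, p_0 = 0*1 + 0 = 0, q_0 = 0*0 + 1 = 1.
  i=1: a_1=1, p_1 = 1*0 + 1 = 1, q_1 = 1*1 + 0 = 1.
  i=2: a_2=3, p_2 = 3*1 + 0 = 3, q_2 = 3*1 + 1 = 4.
  i=3: a_3=1, p_3 = 1*3 + 1 = 4, q_3 = 1*4 + 1 = 5.
  i=4: a_4=3, p_4 = 3*4 + 3 = 15, q_4 = 3*5 + 4 = 19.
  i=5: a_5=1, p_5 = 1*15 + 4 = 19, q_5 = 1*19 + 5 = 24.
q_5 = 24 > 22, so the last convergent with denominator <= 22 is p_4/q_4 = 15/19.
The closest fraction with denominator <= 22 is either p_4/q_4 or the intermediate fraction (k*p_4 + p_3)/(k*q_4 + q_3) with the largest k >= 1 whose denominator stays <= 22; these approach x as k grows, and every other convergent or intermediate fraction in range is farther away.
Largest k: floor((22 - q_3)/q_4) = floor((22 - 5)/19) = 0.
Since k = 0, no intermediate fraction beyond p_4/q_4 has denominator <= 22, so the convergent 15/19 is the closest (its error is |53*19 - 15*67|/(67*19) = 2/1273).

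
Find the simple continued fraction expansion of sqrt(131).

[11; (2, 4, 11, 4, 2, 22)]

Write x_i = (sqrt(131) + m_i)/d_i with (m_0, d_0) = (0, 1). a_0 = floor(sqrt(131)) = 11, since 11^2 = 121 <= 131 < 144 = 12^2.
Iterate m_{i+1} = d_i*a_i - m_i, d_{i+1} = (131 - m_{i+1}^2)/d_i, a_{i+1} = floor((a_0 + m_{i+1})/d_{i+1}):
  m_1 = 1*11 - 0 = 11, d_1 = (131 - 11^2)/1 = 10/1 = 10, a_1 = floor((11 + 11)/10) = 2.
  m_2 = 10*2 - 11 = 9, d_2 = (131 - 9^2)/10 = 50/10 = 5, a_2 = floor((11 + 9)/5) = 4.
  m_3 = 5*4 - 9 = 11, d_3 = (131 - 11^2)/5 = 10/5 = 2, a_3 = floor((11 + 11)/2) = 11.
  m_4 = 2*11 - 11 = 11, d_4 = (131 - 11^2)/2 = 10/2 = 5, a_4 = floor((11 + 11)/5) = 4.
  m_5 = 5*4 - 11 = 9, d_5 = (131 - 9^2)/5 = 50/5 = 10, a_5 = floor((11 + 9)/10) = 2.
  m_6 = 10*2 - 9 = 11, d_6 = (131 - 11^2)/10 = 10/10 = 1, a_6 = floor((11 + 11)/1) = 22.
  m_7 = 1*22 - 11 = 11, d_7 = (131 - 11^2)/1 = 10/1 = 10: (m_7, d_7) = (m_1, d_1) = (11, 10), so from here the quotients repeat a_1, ..., a_6; the period length is 6.
Hence the expansion of sqrt(131) is a_0 = 11 followed by the repeating block 2, 4, 11, 4, 2, 22 (period 6).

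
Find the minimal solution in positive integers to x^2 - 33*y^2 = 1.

First expand sqrt(33) as a continued fraction. With x_i = (sqrt(33) + m_i)/d_i and (m_0, d_0) = (0, 1): a_0 = floor(sqrt(33)) = 5, since 5^2 = 25 <= 33 < 36 = 6^2.
Iterate m_{i+1} = d_i*a_i - m_i, d_{i+1} = (33 - m_{i+1}^2)/d_i, a_{i+1} = floor((a_0 + m_{i+1})/d_{i+1}):
  m_1 = 1*5 - 0 = 5, d_1 = (33 - 5^2)/1 = 8/1 = 8, a_1 = floor((5 + 5)/8) = 1.
  m_2 = 8*1 - 5 = 3, d_2 = (33 - 3^2)/8 = 24/8 = 3, a_2 = floor((5 + 3)/3) = 2.
  m_3 = 3*2 - 3 = 3, d_3 = (33 - 3^2)/3 = 24/3 = 8, a_3 = floor((5 + 3)/8) = 1.
  m_4 = 8*1 - 3 = 5, d_4 = (33 - 5^2)/8 = 8/8 = 1, a_4 = floor((5 + 5)/1) = 10.
  m_5 = 1*10 - 5 = 5, d_5 = (33 - 5^2)/1 = 8/1 = 8: (m_5, d_5) = (m_1, d_1) = (5, 8), so from here the quotients repeat a_1, ..., a_4; the period length is 4.
So sqrt(33) = [5; (1, 2, 1, 10)] with period length k = 4.
k is even, so the fundamental solution of x^2 - 33y^2 = 1 is (p_{k-1}, q_{k-1}) = (p_3, q_3); compute convergents through index 3.
Convergents (p_i = a_i*p_{i-1} + p_{i-2}, q_i = a_i*q_{i-1} + q_{i-2} with p_{-2}=0, p_{-1}=1, q_{-2}=1, q_{-1}=0):
  i=0: a_0=5, p_0 = 5*1 + 0 = 5, q_0 = 5*0 + 1 = 1.
  i=1: a_1=1, p_1 = 1*5 + 1 = 6, q_1 = 1*1 + 0 = 1.
  i=2: a_2=2, p_2 = 2*6 + 5 = 17, q_2 = 2*1 + 1 = 3.
  i=3: a_3=1, p_3 = 1*17 + 6 = 23, q_3 = 1*3 + 1 = 4.
Check: 23^2 - 33*4^2 = 529 - 528 = 1, so (x, y) = (23, 4) solves the equation, and by the theorem it is the least positive solution.

(x, y) = (23, 4)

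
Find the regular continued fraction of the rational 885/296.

[2; 1, 97, 1, 2]

Run the Euclidean algorithm on 885 and 296; the successive quotients are the partial quotients a_0, a_1, ... (each step inverts the fractional part left over by the previous one):
  885 = 2*296 + 293, so a_0 = 2.
  296 = 1*293 + 3, so a_1 = 1.
  293 = 97*3 + 2, so a_2 = 97.
  3 = 1*2 + 1, so a_3 = 1.
  2 = 2*1 + 0, so a_4 = 2.
The remainder reaches 0 after 5 divisions, so the expansion has 5 partial quotients, read off in order.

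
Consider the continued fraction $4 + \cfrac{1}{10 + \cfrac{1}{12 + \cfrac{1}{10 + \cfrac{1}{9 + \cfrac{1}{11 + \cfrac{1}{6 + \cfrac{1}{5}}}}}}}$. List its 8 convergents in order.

4/1, 41/10, 496/121, 5001/1220, 45505/11101, 505556/123331, 3078841/751087, 15899761/3878766

Using the convergent recurrence p_i = a_i*p_{i-1} + p_{i-2}, q_i = a_i*q_{i-1} + q_{i-2} with p_{-2}=0, p_{-1}=1, q_{-2}=1, q_{-1}=0:
  i=0: a_0=4, p_0 = 4*1 + 0 = 4, q_0 = 4*0 + 1 = 1.
  i=1: a_1=10, p_1 = 10*4 + 1 = 41, q_1 = 10*1 + 0 = 10.
  i=2: a_2=12, p_2 = 12*41 + 4 = 496, q_2 = 12*10 + 1 = 121.
  i=3: a_3=10, p_3 = 10*496 + 41 = 5001, q_3 = 10*121 + 10 = 1220.
  i=4: a_4=9, p_4 = 9*5001 + 496 = 45505, q_4 = 9*1220 + 121 = 11101.
  i=5: a_5=11, p_5 = 11*45505 + 5001 = 505556, q_5 = 11*11101 + 1220 = 123331.
  i=6: a_6=6, p_6 = 6*505556 + 45505 = 3078841, q_6 = 6*123331 + 11101 = 751087.
  i=7: a_7=5, p_7 = 5*3078841 + 505556 = 15899761, q_7 = 5*751087 + 123331 = 3878766.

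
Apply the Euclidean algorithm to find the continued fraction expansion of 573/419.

[1; 2, 1, 2, 1, 1, 2, 1, 1, 3]

Run the Euclidean algorithm on 573 and 419; the successive quotients are the partial quotients a_0, a_1, ... (each step inverts the fractional part left over by the previous one):
  573 = 1*419 + 154, so a_0 = 1.
  419 = 2*154 + 111, so a_1 = 2.
  154 = 1*111 + 43, so a_2 = 1.
  111 = 2*43 + 25, so a_3 = 2.
  43 = 1*25 + 18, so a_4 = 1.
  25 = 1*18 + 7, so a_5 = 1.
  18 = 2*7 + 4, so a_6 = 2.
  7 = 1*4 + 3, so a_7 = 1.
  4 = 1*3 + 1, so a_8 = 1.
  3 = 3*1 + 0, so a_9 = 3.
The remainder reaches 0 after 10 divisions, so the expansion has 10 partial quotients, read off in order.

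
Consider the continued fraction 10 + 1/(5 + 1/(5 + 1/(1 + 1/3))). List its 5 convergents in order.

10/1, 51/5, 265/26, 316/31, 1213/119

Using the convergent recurrence p_i = a_i*p_{i-1} + p_{i-2}, q_i = a_i*q_{i-1} + q_{i-2} with p_{-2}=0, p_{-1}=1, q_{-2}=1, q_{-1}=0:
  i=0: a_0=10, p_0 = 10*1 + 0 = 10, q_0 = 10*0 + 1 = 1.
  i=1: a_1=5, p_1 = 5*10 + 1 = 51, q_1 = 5*1 + 0 = 5.
  i=2: a_2=5, p_2 = 5*51 + 10 = 265, q_2 = 5*5 + 1 = 26.
  i=3: a_3=1, p_3 = 1*265 + 51 = 316, q_3 = 1*26 + 5 = 31.
  i=4: a_4=3, p_4 = 3*316 + 265 = 1213, q_4 = 3*31 + 26 = 119.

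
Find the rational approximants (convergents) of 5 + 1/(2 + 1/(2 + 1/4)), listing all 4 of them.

5/1, 11/2, 27/5, 119/22

Using the convergent recurrence p_i = a_i*p_{i-1} + p_{i-2}, q_i = a_i*q_{i-1} + q_{i-2} with p_{-2}=0, p_{-1}=1, q_{-2}=1, q_{-1}=0:
  i=0: a_0=5, p_0 = 5*1 + 0 = 5, q_0 = 5*0 + 1 = 1.
  i=1: a_1=2, p_1 = 2*5 + 1 = 11, q_1 = 2*1 + 0 = 2.
  i=2: a_2=2, p_2 = 2*11 + 5 = 27, q_2 = 2*2 + 1 = 5.
  i=3: a_3=4, p_3 = 4*27 + 11 = 119, q_3 = 4*5 + 2 = 22.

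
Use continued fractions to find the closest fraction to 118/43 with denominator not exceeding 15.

Expand x = 118/43 as a continued fraction with the Euclidean algorithm:
  118 = 2*43 + 32, so a_0 = 2.
  43 = 1*32 + 11, so a_1 = 1.
  32 = 2*11 + 10, so a_2 = 2.
  11 = 1*10 + 1, so a_3 = 1.
  10 = 10*1 + 0, so a_4 = 10.
so x = [2; 1, 2, 1, 10].
Convergents (p_i = a_i*p_{i-1} + p_{i-2}, q_i = a_i*q_{i-1} + q_{i-2} with p_{-2}=0, p_{-1}=1, q_{-2}=1, q_{-1}=0), until the denominator exceeds 15:
  i=0: a_0=2, p_0 = 2*1 + 0 = 2, q_0 = 2*0 + 1 = 1.
  i=1: a_1=1, p_1 = 1*2 + 1 = 3, q_1 = 1*1 + 0 = 1.
  i=2: a_2=2, p_2 = 2*3 + 2 = 8, q_2 = 2*1 + 1 = 3.
  i=3: a_3=1, p_3 = 1*8 + 3 = 11, q_3 = 1*3 + 1 = 4.
  i=4: a_4=10, p_4 = 10*11 + 8 = 118, q_4 = 10*4 + 3 = 43.
q_4 = 43 > 15, so the last convergent with denominator <= 15 is p_3/q_3 = 11/4.
The closest fraction with denominator <= 15 is either p_3/q_3 or the intermediate fraction (k*p_3 + p_2)/(k*q_3 + q_2) with the largest k >= 1 whose denominator stays <= 15; these approach x as k grows, and every other convergent or intermediate fraction in range is farther away.
Largest k: floor((15 - q_2)/q_3) = floor((15 - 3)/4) = 3.
That gives (3*11 + 8)/(3*4 + 3) = 41/15.
Compare the errors: |x - 11/4| = |118*4 - 11*43|/(43*4) = 1/172, and |x - 41/15| = |118*15 - 41*43|/(43*15) = 7/645.
Cross-multiplying, 1*645 = 645 < 1204 = 7*172, so 1/172 is smaller: the convergent 11/4 is closer to x than 41/15.

11/4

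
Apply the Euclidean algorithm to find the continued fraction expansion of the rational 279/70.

Run the Euclidean algorithm on 279 and 70; the successive quotients are the partial quotients a_0, a_1, ... (each step inverts the fractional part left over by the previous one):
  279 = 3*70 + 69, so a_0 = 3.
  70 = 1*69 + 1, so a_1 = 1.
  69 = 69*1 + 0, so a_2 = 69.
The remainder reaches 0 after 3 divisions, so the expansion has 3 partial quotients, read off in order.

[3; 1, 69]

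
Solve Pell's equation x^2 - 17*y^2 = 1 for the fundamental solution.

(x, y) = (33, 8)

First expand sqrt(17) as a continued fraction. With x_i = (sqrt(17) + m_i)/d_i and (m_0, d_0) = (0, 1): a_0 = floor(sqrt(17)) = 4, since 4^2 = 16 <= 17 < 25 = 5^2.
Iterate m_{i+1} = d_i*a_i - m_i, d_{i+1} = (17 - m_{i+1}^2)/d_i, a_{i+1} = floor((a_0 + m_{i+1})/d_{i+1}):
  m_1 = 1*4 - 0 = 4, d_1 = (17 - 4^2)/1 = 1/1 = 1, a_1 = floor((4 + 4)/1) = 8.
  m_2 = 1*8 - 4 = 4, d_2 = (17 - 4^2)/1 = 1/1 = 1: (m_2, d_2) = (m_1, d_1) = (4, 1), so from here the quotient a_1 repeats; the period length is 1.
So sqrt(17) = [4; (8)] with period length k = 1.
k is odd, so (p_{k-1}, q_{k-1}) only solves x^2 - 17y^2 = -1 and the fundamental solution of x^2 - 17y^2 = 1 is (p_{2k-1}, q_{2k-1}) = (p_1, q_1); compute convergents through index 1, running through the period twice.
Convergents (p_i = a_i*p_{i-1} + p_{i-2}, q_i = a_i*q_{i-1} + q_{i-2} with p_{-2}=0, p_{-1}=1, q_{-2}=1, q_{-1}=0):
  i=0: a_0=4, p_0 = 4*1 + 0 = 4, q_0 = 4*0 + 1 = 1.
  i=1: a_1=8, p_1 = 8*4 + 1 = 33, q_1 = 8*1 + 0 = 8.
Indeed p_0^2 - 17*q_0^2 = 16 - 17 = -1, not +1.
Check: 33^2 - 17*8^2 = 1089 - 1088 = 1, so (x, y) = (33, 8) solves the equation, and by the theorem it is the least positive solution.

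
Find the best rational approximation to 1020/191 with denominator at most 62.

Expand x = 1020/191 as a continued fraction with the Euclidean algorithm:
  1020 = 5*191 + 65, so a_0 = 5.
  191 = 2*65 + 61, so a_1 = 2.
  65 = 1*61 + 4, so a_2 = 1.
  61 = 15*4 + 1, so a_3 = 15.
  4 = 4*1 + 0, so a_4 = 4.
so x = [5; 2, 1, 15, 4].
Convergents (p_i = a_i*p_{i-1} + p_{i-2}, q_i = a_i*q_{i-1} + q_{i-2} with p_{-2}=0, p_{-1}=1, q_{-2}=1, q_{-1}=0), until the denominator exceeds 62:
  i=0: a_0=5, p_0 = 5*1 + 0 = 5, q_0 = 5*0 + 1 = 1.
  i=1: a_1=2, p_1 = 2*5 + 1 = 11, q_1 = 2*1 + 0 = 2.
  i=2: a_2=1, p_2 = 1*11 + 5 = 16, q_2 = 1*2 + 1 = 3.
  i=3: a_3=15, p_3 = 15*16 + 11 = 251, q_3 = 15*3 + 2 = 47.
  i=4: a_4=4, p_4 = 4*251 + 16 = 1020, q_4 = 4*47 + 3 = 191.
q_4 = 191 > 62, so the last convergent with denominator <= 62 is p_3/q_3 = 251/47.
The closest fraction with denominator <= 62 is either p_3/q_3 or the intermediate fraction (k*p_3 + p_2)/(k*q_3 + q_2) with the largest k >= 1 whose denominator stays <= 62; these approach x as k grows, and every other convergent or intermediate fraction in range is farther away.
Largest k: floor((62 - q_2)/q_3) = floor((62 - 3)/47) = 1.
That gives (1*251 + 16)/(1*47 + 3) = 267/50.
Compare the errors: |x - 251/47| = |1020*47 - 251*191|/(191*47) = 1/8977, and |x - 267/50| = |1020*50 - 267*191|/(191*50) = 3/9550.
Cross-multiplying, 1*9550 = 9550 < 26931 = 3*8977, so 1/8977 is smaller: the convergent 251/47 is closer to x than 267/50.

251/47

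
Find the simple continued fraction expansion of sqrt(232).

Write x_i = (sqrt(232) + m_i)/d_i with (m_0, d_0) = (0, 1). a_0 = floor(sqrt(232)) = 15, since 15^2 = 225 <= 232 < 256 = 16^2.
Iterate m_{i+1} = d_i*a_i - m_i, d_{i+1} = (232 - m_{i+1}^2)/d_i, a_{i+1} = floor((a_0 + m_{i+1})/d_{i+1}):
  m_1 = 1*15 - 0 = 15, d_1 = (232 - 15^2)/1 = 7/1 = 7, a_1 = floor((15 + 15)/7) = 4.
  m_2 = 7*4 - 15 = 13, d_2 = (232 - 13^2)/7 = 63/7 = 9, a_2 = floor((15 + 13)/9) = 3.
  m_3 = 9*3 - 13 = 14, d_3 = (232 - 14^2)/9 = 36/9 = 4, a_3 = floor((15 + 14)/4) = 7.
  m_4 = 4*7 - 14 = 14, d_4 = (232 - 14^2)/4 = 36/4 = 9, a_4 = floor((15 + 14)/9) = 3.
  m_5 = 9*3 - 14 = 13, d_5 = (232 - 13^2)/9 = 63/9 = 7, a_5 = floor((15 + 13)/7) = 4.
  m_6 = 7*4 - 13 = 15, d_6 = (232 - 15^2)/7 = 7/7 = 1, a_6 = floor((15 + 15)/1) = 30.
  m_7 = 1*30 - 15 = 15, d_7 = (232 - 15^2)/1 = 7/1 = 7: (m_7, d_7) = (m_1, d_1) = (15, 7), so from here the quotients repeat a_1, ..., a_6; the period length is 6.
Hence the expansion of sqrt(232) is a_0 = 15 followed by the repeating block 4, 3, 7, 3, 4, 30 (period 6).

[15; (4, 3, 7, 3, 4, 30)]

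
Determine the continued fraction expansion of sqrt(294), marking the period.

Write x_i = (sqrt(294) + m_i)/d_i with (m_0, d_0) = (0, 1). a_0 = floor(sqrt(294)) = 17, since 17^2 = 289 <= 294 < 324 = 18^2.
Iterate m_{i+1} = d_i*a_i - m_i, d_{i+1} = (294 - m_{i+1}^2)/d_i, a_{i+1} = floor((a_0 + m_{i+1})/d_{i+1}):
  m_1 = 1*17 - 0 = 17, d_1 = (294 - 17^2)/1 = 5/1 = 5, a_1 = floor((17 + 17)/5) = 6.
  m_2 = 5*6 - 17 = 13, d_2 = (294 - 13^2)/5 = 125/5 = 25, a_2 = floor((17 + 13)/25) = 1.
  m_3 = 25*1 - 13 = 12, d_3 = (294 - 12^2)/25 = 150/25 = 6, a_3 = floor((17 + 12)/6) = 4.
  m_4 = 6*4 - 12 = 12, d_4 = (294 - 12^2)/6 = 150/6 = 25, a_4 = floor((17 + 12)/25) = 1.
  m_5 = 25*1 - 12 = 13, d_5 = (294 - 13^2)/25 = 125/25 = 5, a_5 = floor((17 + 13)/5) = 6.
  m_6 = 5*6 - 13 = 17, d_6 = (294 - 17^2)/5 = 5/5 = 1, a_6 = floor((17 + 17)/1) = 34.
  m_7 = 1*34 - 17 = 17, d_7 = (294 - 17^2)/1 = 5/1 = 5: (m_7, d_7) = (m_1, d_1) = (17, 5), so from here the quotients repeat a_1, ..., a_6; the period length is 6.
Hence the expansion of sqrt(294) is a_0 = 17 followed by the repeating block 6, 1, 4, 1, 6, 34 (period 6).

[17; (6, 1, 4, 1, 6, 34)]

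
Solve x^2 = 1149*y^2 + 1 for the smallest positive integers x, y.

(x, y) = (7207295, 212624)

First expand sqrt(1149) as a continued fraction. With x_i = (sqrt(1149) + m_i)/d_i and (m_0, d_0) = (0, 1): a_0 = floor(sqrt(1149)) = 33, since 33^2 = 1089 <= 1149 < 1156 = 34^2.
Iterate m_{i+1} = d_i*a_i - m_i, d_{i+1} = (1149 - m_{i+1}^2)/d_i, a_{i+1} = floor((a_0 + m_{i+1})/d_{i+1}):
  m_1 = 1*33 - 0 = 33, d_1 = (1149 - 33^2)/1 = 60/1 = 60, a_1 = floor((33 + 33)/60) = 1.
  m_2 = 60*1 - 33 = 27, d_2 = (1149 - 27^2)/60 = 420/60 = 7, a_2 = floor((33 + 27)/7) = 8.
  m_3 = 7*8 - 27 = 29, d_3 = (1149 - 29^2)/7 = 308/7 = 44, a_3 = floor((33 + 29)/44) = 1.
  m_4 = 44*1 - 29 = 15, d_4 = (1149 - 15^2)/44 = 924/44 = 21, a_4 = floor((33 + 15)/21) = 2.
  m_5 = 21*2 - 15 = 27, d_5 = (1149 - 27^2)/21 = 420/21 = 20, a_5 = floor((33 + 27)/20) = 3.
  m_6 = 20*3 - 27 = 33, d_6 = (1149 - 33^2)/20 = 60/20 = 3, a_6 = floor((33 + 33)/3) = 22.
  m_7 = 3*22 - 33 = 33, d_7 = (1149 - 33^2)/3 = 60/3 = 20, a_7 = floor((33 + 33)/20) = 3.
  m_8 = 20*3 - 33 = 27, d_8 = (1149 - 27^2)/20 = 420/20 = 21, a_8 = floor((33 + 27)/21) = 2.
  m_9 = 21*2 - 27 = 15, d_9 = (1149 - 15^2)/21 = 924/21 = 44, a_9 = floor((33 + 15)/44) = 1.
  m_10 = 44*1 - 15 = 29, d_10 = (1149 - 29^2)/44 = 308/44 = 7, a_10 = floor((33 + 29)/7) = 8.
  m_11 = 7*8 - 29 = 27, d_11 = (1149 - 27^2)/7 = 420/7 = 60, a_11 = floor((33 + 27)/60) = 1.
  m_12 = 60*1 - 27 = 33, d_12 = (1149 - 33^2)/60 = 60/60 = 1, a_12 = floor((33 + 33)/1) = 66.
  m_13 = 1*66 - 33 = 33, d_13 = (1149 - 33^2)/1 = 60/1 = 60: (m_13, d_13) = (m_1, d_1) = (33, 60), so from here the quotients repeat a_1, ..., a_12; the period length is 12.
So sqrt(1149) = [33; (1, 8, 1, 2, 3, 22, 3, 2, 1, 8, 1, 66)] with period length k = 12.
k is even, so the fundamental solution of x^2 - 1149y^2 = 1 is (p_{k-1}, q_{k-1}) = (p_11, q_11); compute convergents through index 11.
Convergents (p_i = a_i*p_{i-1} + p_{i-2}, q_i = a_i*q_{i-1} + q_{i-2} with p_{-2}=0, p_{-1}=1, q_{-2}=1, q_{-1}=0):
  i=0: a_0=33, p_0 = 33*1 + 0 = 33, q_0 = 33*0 + 1 = 1.
  i=1: a_1=1, p_1 = 1*33 + 1 = 34, q_1 = 1*1 + 0 = 1.
  i=2: a_2=8, p_2 = 8*34 + 33 = 305, q_2 = 8*1 + 1 = 9.
  i=3: a_3=1, p_3 = 1*305 + 34 = 339, q_3 = 1*9 + 1 = 10.
  i=4: a_4=2, p_4 = 2*339 + 305 = 983, q_4 = 2*10 + 9 = 29.
  i=5: a_5=3, p_5 = 3*983 + 339 = 3288, q_5 = 3*29 + 10 = 97.
  i=6: a_6=22, p_6 = 22*3288 + 983 = 73319, q_6 = 22*97 + 29 = 2163.
  i=7: a_7=3, p_7 = 3*73319 + 3288 = 223245, q_7 = 3*2163 + 97 = 6586.
  i=8: a_8=2, p_8 = 2*223245 + 73319 = 519809, q_8 = 2*6586 + 2163 = 15335.
  i=9: a_9=1, p_9 = 1*519809 + 223245 = 743054, q_9 = 1*15335 + 6586 = 21921.
  i=10: a_10=8, p_10 = 8*743054 + 519809 = 6464241, q_10 = 8*21921 + 15335 = 190703.
  i=11: a_11=1, p_11 = 1*6464241 + 743054 = 7207295, q_11 = 1*190703 + 21921 = 212624.
Check: 7207295^2 - 1149*212624^2 = 51945101217025 - 51945101217024 = 1, so (x, y) = (7207295, 212624) solves the equation, and by the theorem it is the least positive solution.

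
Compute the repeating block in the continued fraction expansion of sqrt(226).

Write x_i = (sqrt(226) + m_i)/d_i with (m_0, d_0) = (0, 1). a_0 = floor(sqrt(226)) = 15, since 15^2 = 225 <= 226 < 256 = 16^2.
Iterate m_{i+1} = d_i*a_i - m_i, d_{i+1} = (226 - m_{i+1}^2)/d_i, a_{i+1} = floor((a_0 + m_{i+1})/d_{i+1}):
  m_1 = 1*15 - 0 = 15, d_1 = (226 - 15^2)/1 = 1/1 = 1, a_1 = floor((15 + 15)/1) = 30.
  m_2 = 1*30 - 15 = 15, d_2 = (226 - 15^2)/1 = 1/1 = 1: (m_2, d_2) = (m_1, d_1) = (15, 1), so from here the quotient a_1 repeats; the period length is 1.
Hence the expansion of sqrt(226) is a_0 = 15 followed by the repeating block 30 (period 1).

[15; (30)]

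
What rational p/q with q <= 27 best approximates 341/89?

Expand x = 341/89 as a continued fraction with the Euclidean algorithm:
  341 = 3*89 + 74, so a_0 = 3.
  89 = 1*74 + 15, so a_1 = 1.
  74 = 4*15 + 14, so a_2 = 4.
  15 = 1*14 + 1, so a_3 = 1.
  14 = 14*1 + 0, so a_4 = 14.
so x = [3; 1, 4, 1, 14].
Convergents (p_i = a_i*p_{i-1} + p_{i-2}, q_i = a_i*q_{i-1} + q_{i-2} with p_{-2}=0, p_{-1}=1, q_{-2}=1, q_{-1}=0), until the denominator exceeds 27:
  i=0: a_0=3, p_0 = 3*1 + 0 = 3, q_0 = 3*0 + 1 = 1.
  i=1: a_1=1, p_1 = 1*3 + 1 = 4, q_1 = 1*1 + 0 = 1.
  i=2: a_2=4, p_2 = 4*4 + 3 = 19, q_2 = 4*1 + 1 = 5.
  i=3: a_3=1, p_3 = 1*19 + 4 = 23, q_3 = 1*5 + 1 = 6.
  i=4: a_4=14, p_4 = 14*23 + 19 = 341, q_4 = 14*6 + 5 = 89.
q_4 = 89 > 27, so the last convergent with denominator <= 27 is p_3/q_3 = 23/6.
The closest fraction with denominator <= 27 is either p_3/q_3 or the intermediate fraction (k*p_3 + p_2)/(k*q_3 + q_2) with the largest k >= 1 whose denominator stays <= 27; these approach x as k grows, and every other convergent or intermediate fraction in range is farther away.
Largest k: floor((27 - q_2)/q_3) = floor((27 - 5)/6) = 3.
That gives (3*23 + 19)/(3*6 + 5) = 88/23.
Compare the errors: |x - 23/6| = |341*6 - 23*89|/(89*6) = 1/534, and |x - 88/23| = |341*23 - 88*89|/(89*23) = 11/2047.
Cross-multiplying, 1*2047 = 2047 < 5874 = 11*534, so 1/534 is smaller: the convergent 23/6 is closer to x than 88/23.

23/6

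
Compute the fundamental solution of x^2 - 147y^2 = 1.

(x, y) = (97, 8)

First expand sqrt(147) as a continued fraction. With x_i = (sqrt(147) + m_i)/d_i and (m_0, d_0) = (0, 1): a_0 = floor(sqrt(147)) = 12, since 12^2 = 144 <= 147 < 169 = 13^2.
Iterate m_{i+1} = d_i*a_i - m_i, d_{i+1} = (147 - m_{i+1}^2)/d_i, a_{i+1} = floor((a_0 + m_{i+1})/d_{i+1}):
  m_1 = 1*12 - 0 = 12, d_1 = (147 - 12^2)/1 = 3/1 = 3, a_1 = floor((12 + 12)/3) = 8.
  m_2 = 3*8 - 12 = 12, d_2 = (147 - 12^2)/3 = 3/3 = 1, a_2 = floor((12 + 12)/1) = 24.
  m_3 = 1*24 - 12 = 12, d_3 = (147 - 12^2)/1 = 3/1 = 3: (m_3, d_3) = (m_1, d_1) = (12, 3), so from here the quotients repeat a_1, a_2; the period length is 2.
So sqrt(147) = [12; (8, 24)] with period length k = 2.
k is even, so the fundamental solution of x^2 - 147y^2 = 1 is (p_{k-1}, q_{k-1}) = (p_1, q_1); compute convergents through index 1.
Convergents (p_i = a_i*p_{i-1} + p_{i-2}, q_i = a_i*q_{i-1} + q_{i-2} with p_{-2}=0, p_{-1}=1, q_{-2}=1, q_{-1}=0):
  i=0: a_0=12, p_0 = 12*1 + 0 = 12, q_0 = 12*0 + 1 = 1.
  i=1: a_1=8, p_1 = 8*12 + 1 = 97, q_1 = 8*1 + 0 = 8.
Check: 97^2 - 147*8^2 = 9409 - 9408 = 1, so (x, y) = (97, 8) solves the equation, and by the theorem it is the least positive solution.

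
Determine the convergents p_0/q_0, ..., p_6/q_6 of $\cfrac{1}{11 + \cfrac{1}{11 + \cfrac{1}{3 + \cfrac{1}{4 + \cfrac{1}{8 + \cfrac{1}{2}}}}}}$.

0/1, 1/11, 11/122, 34/377, 147/1630, 1210/13417, 2567/28464

Using the convergent recurrence p_i = a_i*p_{i-1} + p_{i-2}, q_i = a_i*q_{i-1} + q_{i-2} with p_{-2}=0, p_{-1}=1, q_{-2}=1, q_{-1}=0:
  i=0: a_0=0, p_0 = 0*1 + 0 = 0, q_0 = 0*0 + 1 = 1.
  i=1: a_1=11, p_1 = 11*0 + 1 = 1, q_1 = 11*1 + 0 = 11.
  i=2: a_2=11, p_2 = 11*1 + 0 = 11, q_2 = 11*11 + 1 = 122.
  i=3: a_3=3, p_3 = 3*11 + 1 = 34, q_3 = 3*122 + 11 = 377.
  i=4: a_4=4, p_4 = 4*34 + 11 = 147, q_4 = 4*377 + 122 = 1630.
  i=5: a_5=8, p_5 = 8*147 + 34 = 1210, q_5 = 8*1630 + 377 = 13417.
  i=6: a_6=2, p_6 = 2*1210 + 147 = 2567, q_6 = 2*13417 + 1630 = 28464.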